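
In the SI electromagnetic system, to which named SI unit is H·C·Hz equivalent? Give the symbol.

H = Wb/A (inductance = flux per current),
    = kg·m²·s⁻²·A⁻².
C = A·s = s·A (charge = current × time).
Hz = 1/s = s⁻¹ (frequency is cycles per second).
Combining: H·C·Hz = (kg·m²·s⁻²·A⁻²) · (s·A) · s⁻¹ = kg·m²·s⁻²·A⁻¹.
kg·m²·s⁻²·A⁻¹ is the base-SI form of the weber.

Wb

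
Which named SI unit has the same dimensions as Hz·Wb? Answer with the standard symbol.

Hz = s⁻¹.
Wb = kg·m²·s⁻²·A⁻¹.
Combining: Hz·Wb = s⁻¹ · (kg·m²·s⁻²·A⁻¹) = kg·m²·s⁻³·A⁻¹.
kg·m²·s⁻³·A⁻¹ is the base-SI form of the volt.

V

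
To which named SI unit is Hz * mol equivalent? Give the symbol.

kat

Hz = 1/s = s⁻¹ (frequency is cycles per second).
Combining: Hz·mol = s⁻¹ · mol = s⁻¹·mol.
s⁻¹·mol is the base-SI form of the katal.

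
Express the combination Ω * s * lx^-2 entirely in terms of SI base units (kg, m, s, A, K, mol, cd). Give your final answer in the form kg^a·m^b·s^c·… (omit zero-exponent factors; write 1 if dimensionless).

kg·m⁶·s⁻²·A⁻²·cd⁻²

Ω = V/A (resistance = voltage per current),
    = kg·m²·s⁻³·A⁻².
lx = lm/m² (illuminance = luminous flux per area),
    = m⁻²·cd.
So lx⁻² = m⁴·cd⁻².
Combining: Ω·s·lx⁻² = (kg·m²·s⁻³·A⁻²) · s · (m⁴·cd⁻²) = kg·m⁶·s⁻²·A⁻²·cd⁻².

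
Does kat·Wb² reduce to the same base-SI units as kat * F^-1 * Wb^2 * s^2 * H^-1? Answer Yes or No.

Left side:
  kat = mol/s = s⁻¹·mol (catalytic activity).
  Wb = V·s (flux: a volt is a weber per second),
      = kg·m²·s⁻²·A⁻¹.
  So Wb² = kg²·m⁴·s⁻⁴·A⁻².
  Combining: kat·Wb² = (s⁻¹·mol) · (kg²·m⁴·s⁻⁴·A⁻²) = kg²·m⁴·s⁻⁵·A⁻²·mol.
Right side:
  kat = s⁻¹·mol.
  F = kg⁻¹·m⁻²·s⁴·A².
  So F⁻¹ = kg·m²·s⁻⁴·A⁻².
  Wb = kg·m²·s⁻²·A⁻¹.
  So Wb² = kg²·m⁴·s⁻⁴·A⁻².
  H = kg·m²·s⁻²·A⁻².
  So H⁻¹ = kg⁻¹·m⁻²·s²·A².
  Combining: kat·F⁻¹·Wb²·s²·H⁻¹ = (s⁻¹·mol) · (kg·m²·s⁻⁴·A⁻²) · (kg²·m⁴·s⁻⁴·A⁻²) · s² · (kg⁻¹·m⁻²·s²·A²) = kg²·m⁴·s⁻⁵·A⁻²·mol.
Both reduce to kg²·m⁴·s⁻⁵·A⁻²·mol.

Yes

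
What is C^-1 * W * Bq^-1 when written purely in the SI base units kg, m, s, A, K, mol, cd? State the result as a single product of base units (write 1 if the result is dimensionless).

C = s·A.
So C⁻¹ = s⁻¹·A⁻¹.
W = kg·m²·s⁻³.
Bq = s⁻¹.
So Bq⁻¹ = s.
Combining: C⁻¹·W·Bq⁻¹ = (s⁻¹·A⁻¹) · (kg·m²·s⁻³) · s = kg·m²·s⁻³·A⁻¹.

kg·m²·s⁻³·A⁻¹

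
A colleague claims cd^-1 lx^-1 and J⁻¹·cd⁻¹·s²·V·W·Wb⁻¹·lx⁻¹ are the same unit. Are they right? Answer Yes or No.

Yes

Left side:
  lx = m⁻²·cd.
  So lx⁻¹ = m²·cd⁻¹.
  Combining: cd⁻¹·lx⁻¹ = cd⁻¹ · (m²·cd⁻¹) = m²·cd⁻².
Right side:
  J = N·m (work = force × distance),
      = kg·m²·s⁻².
  So J⁻¹ = kg⁻¹·m⁻²·s².
  V = W/A (potential = power per current),
      = kg·m²·s⁻³·A⁻¹.
  W = J/s (power = energy per time),
      = kg·m²·s⁻³.
  Wb = V·s (flux: a volt is a weber per second),
      = kg·m²·s⁻²·A⁻¹.
  So Wb⁻¹ = kg⁻¹·m⁻²·s²·A.
  lx = lm/m² (illuminance = luminous flux per area),
      = m⁻²·cd.
  So lx⁻¹ = m²·cd⁻¹.
  Combining: J⁻¹·cd⁻¹·s²·V·W·Wb⁻¹·lx⁻¹ = (kg⁻¹·m⁻²·s²) · cd⁻¹ · s² · (kg·m²·s⁻³·A⁻¹) · (kg·m²·s⁻³) · (kg⁻¹·m⁻²·s²·A) · (m²·cd⁻¹) = m²·cd⁻².
Both reduce to m²·cd⁻².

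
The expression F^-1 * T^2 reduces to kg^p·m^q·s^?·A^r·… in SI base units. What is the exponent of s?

F = C/V (capacitance = charge per voltage),
    = A·s/(kg·m²·s⁻³·A⁻¹) (substituting C and V),
    = kg⁻¹·m⁻²·s⁴·A².
So F⁻¹ = kg·m²·s⁻⁴·A⁻².
T = Wb/m² (flux density = flux per area),
    = kg·s⁻²·A⁻¹.
So T² = kg²·s⁻⁴·A⁻².
Combining: F⁻¹·T² = (kg·m²·s⁻⁴·A⁻²) · (kg²·s⁻⁴·A⁻²) = kg³·m²·s⁻⁸·A⁻⁴.
The exponent of s is -8.

-8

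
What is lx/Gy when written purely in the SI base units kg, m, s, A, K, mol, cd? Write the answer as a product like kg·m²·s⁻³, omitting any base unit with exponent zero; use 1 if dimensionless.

lx = m⁻²·cd.
Gy = m²·s⁻².
So Gy⁻¹ = m⁻²·s².
Combining: lx·Gy⁻¹ = (m⁻²·cd) · (m⁻²·s²) = m⁻⁴·s²·cd.

m⁻⁴·s²·cd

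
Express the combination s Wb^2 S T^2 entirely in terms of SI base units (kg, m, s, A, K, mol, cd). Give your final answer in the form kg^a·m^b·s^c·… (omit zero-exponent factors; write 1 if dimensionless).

kg³·m²·s⁻⁴·A⁻²

Wb = kg·m²·s⁻²·A⁻¹.
So Wb² = kg²·m⁴·s⁻⁴·A⁻².
S = kg⁻¹·m⁻²·s³·A².
T = kg·s⁻²·A⁻¹.
So T² = kg²·s⁻⁴·A⁻².
Combining: s·Wb²·S·T² = s · (kg²·m⁴·s⁻⁴·A⁻²) · (kg⁻¹·m⁻²·s³·A²) · (kg²·s⁻⁴·A⁻²) = kg³·m²·s⁻⁴·A⁻².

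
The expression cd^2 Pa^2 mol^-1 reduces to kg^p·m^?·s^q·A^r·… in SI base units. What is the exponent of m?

Pa = kg·m⁻¹·s⁻².
So Pa² = kg²·m⁻²·s⁻⁴.
Combining: cd²·Pa²·mol⁻¹ = cd² · (kg²·m⁻²·s⁻⁴) · mol⁻¹ = kg²·m⁻²·s⁻⁴·mol⁻¹·cd².
The exponent of m is -2.

-2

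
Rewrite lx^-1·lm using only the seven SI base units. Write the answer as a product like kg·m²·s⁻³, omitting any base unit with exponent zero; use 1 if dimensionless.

m²

lx = m⁻²·cd.
So lx⁻¹ = m²·cd⁻¹.
lm = cd.
Combining: lx⁻¹·lm = (m²·cd⁻¹) · cd = m².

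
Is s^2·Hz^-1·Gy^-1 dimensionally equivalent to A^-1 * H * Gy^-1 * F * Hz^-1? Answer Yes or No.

No

Left side:
  Hz = s⁻¹.
  So Hz⁻¹ = s.
  Gy = m²·s⁻².
  So Gy⁻¹ = m⁻²·s².
  Combining: s²·Hz⁻¹·Gy⁻¹ = s² · s · (m⁻²·s²) = m⁻²·s⁵.
Right side:
  H = Wb/A (inductance = flux per current),
      = kg·m²·s⁻²·A⁻².
  Gy = J/kg (absorbed dose = energy per mass),
      = m²·s⁻².
  So Gy⁻¹ = m⁻²·s².
  F = C/V (capacitance = charge per voltage),
      = A·s/(kg·m²·s⁻³·A⁻¹) (substituting C and V),
      = kg⁻¹·m⁻²·s⁴·A².
  Hz = 1/s = s⁻¹ (frequency is cycles per second).
  So Hz⁻¹ = s.
  Combining: A⁻¹·H·Gy⁻¹·F·Hz⁻¹ = A⁻¹ · (kg·m²·s⁻²·A⁻²) · (m⁻²·s²) · (kg⁻¹·m⁻²·s⁴·A²) · s = m⁻²·s⁵·A⁻¹.
Left is m⁻²·s⁵; right is m⁻²·s⁵·A⁻¹ — different.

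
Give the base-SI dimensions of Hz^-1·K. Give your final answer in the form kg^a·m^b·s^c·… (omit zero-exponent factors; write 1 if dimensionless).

s·K

Hz = s⁻¹.
So Hz⁻¹ = s.
Combining: Hz⁻¹·K = s · K = s·K.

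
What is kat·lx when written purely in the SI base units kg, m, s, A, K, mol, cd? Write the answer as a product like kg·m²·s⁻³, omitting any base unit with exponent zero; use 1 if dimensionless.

kat = mol/s = s⁻¹·mol (catalytic activity).
lx = lm/m² (illuminance = luminous flux per area),
    = m⁻²·cd.
Combining: kat·lx = (s⁻¹·mol) · (m⁻²·cd) = m⁻²·s⁻¹·mol·cd.

m⁻²·s⁻¹·mol·cd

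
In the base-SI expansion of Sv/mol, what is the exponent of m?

2

Sv = m²·s⁻².
Combining: mol⁻¹·Sv = mol⁻¹ · (m²·s⁻²) = m²·s⁻²·mol⁻¹.
The exponent of m is 2.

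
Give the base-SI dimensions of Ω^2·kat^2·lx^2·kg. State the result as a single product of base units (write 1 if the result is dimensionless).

kg³·s⁻⁸·A⁻⁴·mol²·cd²

Ω = V/A (resistance = voltage per current),
    = kg·m²·s⁻³·A⁻².
So Ω² = kg²·m⁴·s⁻⁶·A⁻⁴.
kat = mol/s = s⁻¹·mol (catalytic activity).
So kat² = s⁻²·mol².
lx = lm/m² (illuminance = luminous flux per area),
    = m⁻²·cd.
So lx² = m⁻⁴·cd².
Combining: Ω²·kat²·lx²·kg = (kg²·m⁴·s⁻⁶·A⁻⁴) · (s⁻²·mol²) · (m⁻⁴·cd²) · kg = kg³·s⁻⁸·A⁻⁴·mol²·cd².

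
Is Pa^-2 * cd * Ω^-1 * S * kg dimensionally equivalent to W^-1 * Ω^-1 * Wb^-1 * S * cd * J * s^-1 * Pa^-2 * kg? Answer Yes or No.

Left side:
  Pa = N/m² (pressure = force per area),
      = kg·m⁻¹·s⁻².
  So Pa⁻² = kg⁻²·m²·s⁴.
  Ω = V/A (resistance = voltage per current),
      = kg·m²·s⁻³·A⁻².
  So Ω⁻¹ = kg⁻¹·m⁻²·s³·A².
  S = 1/Ω (conductance is reciprocal resistance),
      = kg⁻¹·m⁻²·s³·A².
  Combining: Pa⁻²·cd·Ω⁻¹·S·kg = (kg⁻²·m²·s⁴) · cd · (kg⁻¹·m⁻²·s³·A²) · (kg⁻¹·m⁻²·s³·A²) · kg = kg⁻³·m⁻²·s¹⁰·A⁴·cd.
Right side:
  W = J/s (power = energy per time),
      = kg·m²·s⁻³.
  So W⁻¹ = kg⁻¹·m⁻²·s³.
  Ω = V/A (resistance = voltage per current),
      = kg·m²·s⁻³·A⁻².
  So Ω⁻¹ = kg⁻¹·m⁻²·s³·A².
  Wb = V·s (flux: a volt is a weber per second),
      = kg·m²·s⁻²·A⁻¹.
  So Wb⁻¹ = kg⁻¹·m⁻²·s²·A.
  S = 1/Ω (conductance is reciprocal resistance),
      = kg⁻¹·m⁻²·s³·A².
  J = N·m (work = force × distance),
      = kg·m²·s⁻².
  Pa = N/m² (pressure = force per area),
      = kg·m⁻¹·s⁻².
  So Pa⁻² = kg⁻²·m²·s⁴.
  Combining: W⁻¹·Ω⁻¹·Wb⁻¹·S·cd·J·s⁻¹·Pa⁻²·kg = (kg⁻¹·m⁻²·s³) · (kg⁻¹·m⁻²·s³·A²) · (kg⁻¹·m⁻²·s²·A) · (kg⁻¹·m⁻²·s³·A²) · cd · (kg·m²·s⁻²) · s⁻¹ · (kg⁻²·m²·s⁴) · kg = kg⁻⁴·m⁻⁴·s¹²·A⁵·cd.
Left is kg⁻³·m⁻²·s¹⁰·A⁴·cd; right is kg⁻⁴·m⁻⁴·s¹²·A⁵·cd — different.

No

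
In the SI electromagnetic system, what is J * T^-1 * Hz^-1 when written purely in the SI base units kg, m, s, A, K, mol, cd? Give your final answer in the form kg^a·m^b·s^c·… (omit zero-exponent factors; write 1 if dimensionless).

m²·s·A

J = N·m (work = force × distance),
    = kg·m²·s⁻².
T = Wb/m² (flux density = flux per area),
    = kg·s⁻²·A⁻¹.
So T⁻¹ = kg⁻¹·s²·A.
Hz = 1/s = s⁻¹ (frequency is cycles per second).
So Hz⁻¹ = s.
Combining: J·T⁻¹·Hz⁻¹ = (kg·m²·s⁻²) · (kg⁻¹·s²·A) · s = m²·s·A.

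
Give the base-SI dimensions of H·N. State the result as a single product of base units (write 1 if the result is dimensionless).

kg²·m³·s⁻⁴·A⁻²

H = Wb/A (inductance = flux per current),
    = kg·m²·s⁻²·A⁻².
N = kg·m/s² = kg·m·s⁻² (force = mass × acceleration).
Combining: H·N = (kg·m²·s⁻²·A⁻²) · (kg·m·s⁻²) = kg²·m³·s⁻⁴·A⁻².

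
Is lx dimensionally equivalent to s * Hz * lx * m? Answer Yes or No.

No

Left side:
  lx = m⁻²·cd.
Right side:
  Hz = 1/s = s⁻¹ (frequency is cycles per second).
  lx = lm/m² (illuminance = luminous flux per area),
      = m⁻²·cd.
  Combining: s·Hz·lx·m = s · s⁻¹ · (m⁻²·cd) · m = m⁻¹·cd.
Left is m⁻²·cd; right is m⁻¹·cd — different.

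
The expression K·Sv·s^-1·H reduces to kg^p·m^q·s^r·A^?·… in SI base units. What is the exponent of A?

Sv = m²·s⁻².
H = kg·m²·s⁻²·A⁻².
Combining: K·Sv·s⁻¹·H = K · (m²·s⁻²) · s⁻¹ · (kg·m²·s⁻²·A⁻²) = kg·m⁴·s⁻⁵·A⁻²·K.
The exponent of A is -2.

-2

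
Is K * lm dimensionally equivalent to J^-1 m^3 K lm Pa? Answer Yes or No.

Left side:
  lm = cd·sr = cd (luminous flux; sr is dimensionless).
  Combining: K·lm = K · cd = K·cd.
Right side:
  J = kg·m²·s⁻².
  So J⁻¹ = kg⁻¹·m⁻²·s².
  lm = cd.
  Pa = kg·m⁻¹·s⁻².
  Combining: J⁻¹·m³·K·lm·Pa = (kg⁻¹·m⁻²·s²) · m³ · K · cd · (kg·m⁻¹·s⁻²) = K·cd.
Both reduce to K·cd.

Yes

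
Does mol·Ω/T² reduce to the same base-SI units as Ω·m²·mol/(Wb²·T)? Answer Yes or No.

No

Left side:
  Ω = kg·m²·s⁻³·A⁻².
  T = kg·s⁻²·A⁻¹.
  So T⁻² = kg⁻²·s⁴·A².
  Combining: mol·Ω·T⁻² = mol · (kg·m²·s⁻³·A⁻²) · (kg⁻²·s⁴·A²) = kg⁻¹·m²·s·mol.
Right side:
  Wb = V·s (flux: a volt is a weber per second),
      = kg·m²·s⁻²·A⁻¹.
  So Wb⁻² = kg⁻²·m⁻⁴·s⁴·A².
  Ω = V/A (resistance = voltage per current),
      = kg·m²·s⁻³·A⁻².
  T = Wb/m² (flux density = flux per area),
      = kg·s⁻²·A⁻¹.
  So T⁻¹ = kg⁻¹·s²·A.
  Combining: Wb⁻²·Ω·T⁻¹·m²·mol = (kg⁻²·m⁻⁴·s⁴·A²) · (kg·m²·s⁻³·A⁻²) · (kg⁻¹·s²·A) · m² · mol = kg⁻²·s³·A·mol.
Left is kg⁻¹·m²·s·mol; right is kg⁻²·s³·A·mol — different.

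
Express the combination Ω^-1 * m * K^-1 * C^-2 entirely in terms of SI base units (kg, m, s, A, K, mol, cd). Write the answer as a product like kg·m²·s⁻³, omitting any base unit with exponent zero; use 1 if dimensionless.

Ω = V/A (resistance = voltage per current),
    = kg·m²·s⁻³·A⁻².
So Ω⁻¹ = kg⁻¹·m⁻²·s³·A².
C = A·s = s·A (charge = current × time).
So C⁻² = s⁻²·A⁻².
Combining: Ω⁻¹·m·K⁻¹·C⁻² = (kg⁻¹·m⁻²·s³·A²) · m · K⁻¹ · (s⁻²·A⁻²) = kg⁻¹·m⁻¹·s·K⁻¹.

kg⁻¹·m⁻¹·s·K⁻¹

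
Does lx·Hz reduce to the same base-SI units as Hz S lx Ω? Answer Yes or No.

Left side:
  lx = lm/m² (illuminance = luminous flux per area),
      = m⁻²·cd.
  Hz = 1/s = s⁻¹ (frequency is cycles per second).
  Combining: lx·Hz = (m⁻²·cd) · s⁻¹ = m⁻²·s⁻¹·cd.
Right side:
  Hz = 1/s = s⁻¹ (frequency is cycles per second).
  S = 1/Ω (conductance is reciprocal resistance),
      = kg⁻¹·m⁻²·s³·A².
  lx = lm/m² (illuminance = luminous flux per area),
      = m⁻²·cd.
  Ω = V/A (resistance = voltage per current),
      = kg·m²·s⁻³·A⁻².
  Combining: Hz·S·lx·Ω = s⁻¹ · (kg⁻¹·m⁻²·s³·A²) · (m⁻²·cd) · (kg·m²·s⁻³·A⁻²) = m⁻²·s⁻¹·cd.
Both reduce to m⁻²·s⁻¹·cd.

Yes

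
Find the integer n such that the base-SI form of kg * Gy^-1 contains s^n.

Gy = m²·s⁻².
So Gy⁻¹ = m⁻²·s².
Combining: kg·Gy⁻¹ = kg · (m⁻²·s²) = kg·m⁻²·s².
The exponent of s is 2.

2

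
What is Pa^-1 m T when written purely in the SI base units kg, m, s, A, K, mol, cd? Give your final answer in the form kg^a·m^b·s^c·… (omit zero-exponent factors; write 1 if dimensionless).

m²·A⁻¹

Pa = N/m² (pressure = force per area),
    = kg·m⁻¹·s⁻².
So Pa⁻¹ = kg⁻¹·m·s².
T = Wb/m² (flux density = flux per area),
    = kg·s⁻²·A⁻¹.
Combining: Pa⁻¹·m·T = (kg⁻¹·m·s²) · m · (kg·s⁻²·A⁻¹) = m²·A⁻¹.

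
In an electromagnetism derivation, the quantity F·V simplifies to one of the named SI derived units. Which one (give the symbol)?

F = C/V (capacitance = charge per voltage),
    = A·s/(kg·m²·s⁻³·A⁻¹) (substituting C and V),
    = kg⁻¹·m⁻²·s⁴·A².
V = W/A (potential = power per current),
    = kg·m²·s⁻³·A⁻¹.
Combining: F·V = (kg⁻¹·m⁻²·s⁴·A²) · (kg·m²·s⁻³·A⁻¹) = s·A.
s·A is the base-SI form of the coulomb.

C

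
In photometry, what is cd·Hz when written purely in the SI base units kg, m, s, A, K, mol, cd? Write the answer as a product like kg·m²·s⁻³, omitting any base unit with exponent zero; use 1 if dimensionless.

s⁻¹·cd

Hz = s⁻¹.
Combining: cd·Hz = cd · s⁻¹ = s⁻¹·cd.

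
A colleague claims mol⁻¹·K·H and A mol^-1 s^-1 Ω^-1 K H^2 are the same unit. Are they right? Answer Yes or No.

Left side:
  H = Wb/A (inductance = flux per current),
      = kg·m²·s⁻²·A⁻².
  Combining: mol⁻¹·K·H = mol⁻¹ · K · (kg·m²·s⁻²·A⁻²) = kg·m²·s⁻²·A⁻²·K·mol⁻¹.
Right side:
  Ω = kg·m²·s⁻³·A⁻².
  So Ω⁻¹ = kg⁻¹·m⁻²·s³·A².
  H = kg·m²·s⁻²·A⁻².
  So H² = kg²·m⁴·s⁻⁴·A⁻⁴.
  Combining: A·mol⁻¹·s⁻¹·Ω⁻¹·K·H² = A · mol⁻¹ · s⁻¹ · (kg⁻¹·m⁻²·s³·A²) · K · (kg²·m⁴·s⁻⁴·A⁻⁴) = kg·m²·s⁻²·A⁻¹·K·mol⁻¹.
Left is kg·m²·s⁻²·A⁻²·K·mol⁻¹; right is kg·m²·s⁻²·A⁻¹·K·mol⁻¹ — different.

No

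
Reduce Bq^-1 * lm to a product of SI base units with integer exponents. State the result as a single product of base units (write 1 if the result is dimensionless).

s·cd

Bq = 1/s = s⁻¹ (activity is decays per second).
So Bq⁻¹ = s.
lm = cd·sr = cd (luminous flux; sr is dimensionless).
Combining: Bq⁻¹·lm = s · cd = s·cd.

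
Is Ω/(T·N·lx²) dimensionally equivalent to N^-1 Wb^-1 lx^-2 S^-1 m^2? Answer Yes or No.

Yes

Left side:
  Ω = V/A (resistance = voltage per current),
      = kg·m²·s⁻³·A⁻².
  T = Wb/m² (flux density = flux per area),
      = kg·s⁻²·A⁻¹.
  So T⁻¹ = kg⁻¹·s²·A.
  N = kg·m/s² = kg·m·s⁻² (force = mass × acceleration).
  So N⁻¹ = kg⁻¹·m⁻¹·s².
  lx = lm/m² (illuminance = luminous flux per area),
      = m⁻²·cd.
  So lx⁻² = m⁴·cd⁻².
  Combining: Ω·T⁻¹·N⁻¹·lx⁻² = (kg·m²·s⁻³·A⁻²) · (kg⁻¹·s²·A) · (kg⁻¹·m⁻¹·s²) · (m⁴·cd⁻²) = kg⁻¹·m⁵·s·A⁻¹·cd⁻².
Right side:
  N = kg·m/s² = kg·m·s⁻² (force = mass × acceleration).
  So N⁻¹ = kg⁻¹·m⁻¹·s².
  Wb = V·s (flux: a volt is a weber per second),
      = kg·m²·s⁻²·A⁻¹.
  So Wb⁻¹ = kg⁻¹·m⁻²·s²·A.
  lx = lm/m² (illuminance = luminous flux per area),
      = m⁻²·cd.
  So lx⁻² = m⁴·cd⁻².
  S = 1/Ω (conductance is reciprocal resistance),
      = kg⁻¹·m⁻²·s³·A².
  So S⁻¹ = kg·m²·s⁻³·A⁻².
  Combining: N⁻¹·Wb⁻¹·lx⁻²·S⁻¹·m² = (kg⁻¹·m⁻¹·s²) · (kg⁻¹·m⁻²·s²·A) · (m⁴·cd⁻²) · (kg·m²·s⁻³·A⁻²) · m² = kg⁻¹·m⁵·s·A⁻¹·cd⁻².
Both reduce to kg⁻¹·m⁵·s·A⁻¹·cd⁻².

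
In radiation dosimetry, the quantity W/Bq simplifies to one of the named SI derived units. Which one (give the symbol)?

J

Bq = 1/s = s⁻¹ (activity is decays per second).
So Bq⁻¹ = s.
W = J/s (power = energy per time),
    = kg·m²·s⁻³.
Combining: Bq⁻¹·W = s · (kg·m²·s⁻³) = kg·m²·s⁻².
kg·m²·s⁻² is the base-SI form of the joule.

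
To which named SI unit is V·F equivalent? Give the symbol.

V = W/A (potential = power per current),
    = kg·m²·s⁻³·A⁻¹.
F = C/V (capacitance = charge per voltage),
    = A·s/(kg·m²·s⁻³·A⁻¹) (substituting C and V),
    = kg⁻¹·m⁻²·s⁴·A².
Combining: V·F = (kg·m²·s⁻³·A⁻¹) · (kg⁻¹·m⁻²·s⁴·A²) = s·A.
s·A is the base-SI form of the coulomb.

C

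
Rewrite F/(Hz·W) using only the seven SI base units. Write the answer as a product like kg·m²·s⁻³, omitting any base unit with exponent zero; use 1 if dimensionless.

Hz = 1/s = s⁻¹ (frequency is cycles per second).
So Hz⁻¹ = s.
F = C/V (capacitance = charge per voltage),
    = A·s/(kg·m²·s⁻³·A⁻¹) (substituting C and V),
    = kg⁻¹·m⁻²·s⁴·A².
W = J/s (power = energy per time),
    = kg·m²·s⁻³.
So W⁻¹ = kg⁻¹·m⁻²·s³.
Combining: Hz⁻¹·F·W⁻¹ = s · (kg⁻¹·m⁻²·s⁴·A²) · (kg⁻¹·m⁻²·s³) = kg⁻²·m⁻⁴·s⁸·A².

kg⁻²·m⁻⁴·s⁸·A²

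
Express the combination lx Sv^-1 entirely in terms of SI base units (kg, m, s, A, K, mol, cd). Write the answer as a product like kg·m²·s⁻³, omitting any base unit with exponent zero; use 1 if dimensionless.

lx = m⁻²·cd.
Sv = m²·s⁻².
So Sv⁻¹ = m⁻²·s².
Combining: lx·Sv⁻¹ = (m⁻²·cd) · (m⁻²·s²) = m⁻⁴·s²·cd.

m⁻⁴·s²·cd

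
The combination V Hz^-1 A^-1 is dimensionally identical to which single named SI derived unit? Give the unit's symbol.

V = W/A (potential = power per current),
    = kg·m²·s⁻³·A⁻¹.
Hz = 1/s = s⁻¹ (frequency is cycles per second).
So Hz⁻¹ = s.
Combining: V·Hz⁻¹·A⁻¹ = (kg·m²·s⁻³·A⁻¹) · s · A⁻¹ = kg·m²·s⁻²·A⁻².
kg·m²·s⁻²·A⁻² is the base-SI form of the henry.

H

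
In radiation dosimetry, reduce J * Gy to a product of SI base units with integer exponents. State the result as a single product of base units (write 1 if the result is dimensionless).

kg·m⁴·s⁻⁴

J = N·m (work = force × distance),
    = kg·m²·s⁻².
Gy = J/kg (absorbed dose = energy per mass),
    = m²·s⁻².
Combining: J·Gy = (kg·m²·s⁻²) · (m²·s⁻²) = kg·m⁴·s⁻⁴.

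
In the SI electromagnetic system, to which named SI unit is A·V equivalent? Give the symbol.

V = kg·m²·s⁻³·A⁻¹.
Combining: A·V = A · (kg·m²·s⁻³·A⁻¹) = kg·m²·s⁻³.
kg·m²·s⁻³ is the base-SI form of the watt.

W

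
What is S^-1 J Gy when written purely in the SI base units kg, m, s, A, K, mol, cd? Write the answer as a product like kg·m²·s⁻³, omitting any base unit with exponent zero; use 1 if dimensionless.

kg²·m⁶·s⁻⁷·A⁻²

S = 1/Ω (conductance is reciprocal resistance),
    = kg⁻¹·m⁻²·s³·A².
So S⁻¹ = kg·m²·s⁻³·A⁻².
J = N·m (work = force × distance),
    = kg·m²·s⁻².
Gy = J/kg (absorbed dose = energy per mass),
    = m²·s⁻².
Combining: S⁻¹·J·Gy = (kg·m²·s⁻³·A⁻²) · (kg·m²·s⁻²) · (m²·s⁻²) = kg²·m⁶·s⁻⁷·A⁻².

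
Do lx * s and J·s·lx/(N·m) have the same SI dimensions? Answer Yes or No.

Left side:
  lx = lm/m² (illuminance = luminous flux per area),
      = m⁻²·cd.
  Combining: lx·s = (m⁻²·cd) · s = m⁻²·s·cd.
Right side:
  J = kg·m²·s⁻².
  N = kg·m·s⁻².
  So N⁻¹ = kg⁻¹·m⁻¹·s².
  lx = m⁻²·cd.
  Combining: J·N⁻¹·m⁻¹·s·lx = (kg·m²·s⁻²) · (kg⁻¹·m⁻¹·s²) · m⁻¹ · s · (m⁻²·cd) = m⁻²·s·cd.
Both reduce to m⁻²·s·cd.

Yes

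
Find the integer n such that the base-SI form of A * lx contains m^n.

-2

lx = m⁻²·cd.
Combining: A·lx = A · (m⁻²·cd) = m⁻²·A·cd.
The exponent of m is -2.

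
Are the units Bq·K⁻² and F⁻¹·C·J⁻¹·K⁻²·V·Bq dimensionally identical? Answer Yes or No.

No

Left side:
  Bq = s⁻¹.
  Combining: Bq·K⁻² = s⁻¹ · K⁻² = s⁻¹·K⁻².
Right side:
  F = C/V (capacitance = charge per voltage),
      = A·s/(kg·m²·s⁻³·A⁻¹) (substituting C and V),
      = kg⁻¹·m⁻²·s⁴·A².
  So F⁻¹ = kg·m²·s⁻⁴·A⁻².
  C = A·s = s·A (charge = current × time).
  J = N·m (work = force × distance),
      = kg·m²·s⁻².
  So J⁻¹ = kg⁻¹·m⁻²·s².
  V = W/A (potential = power per current),
      = kg·m²·s⁻³·A⁻¹.
  Bq = 1/s = s⁻¹ (activity is decays per second).
  Combining: F⁻¹·C·J⁻¹·K⁻²·V·Bq = (kg·m²·s⁻⁴·A⁻²) · (s·A) · (kg⁻¹·m⁻²·s²) · K⁻² · (kg·m²·s⁻³·A⁻¹) · s⁻¹ = kg·m²·s⁻⁵·A⁻²·K⁻².
Left is s⁻¹·K⁻²; right is kg·m²·s⁻⁵·A⁻²·K⁻² — different.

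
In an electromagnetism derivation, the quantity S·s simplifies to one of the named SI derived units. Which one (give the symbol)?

F

S = kg⁻¹·m⁻²·s³·A².
Combining: S·s = (kg⁻¹·m⁻²·s³·A²) · s = kg⁻¹·m⁻²·s⁴·A².
kg⁻¹·m⁻²·s⁴·A² is the base-SI form of the farad.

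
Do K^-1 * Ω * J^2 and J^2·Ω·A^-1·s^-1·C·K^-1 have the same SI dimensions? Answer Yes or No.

Left side:
  Ω = kg·m²·s⁻³·A⁻².
  J = kg·m²·s⁻².
  So J² = kg²·m⁴·s⁻⁴.
  Combining: K⁻¹·Ω·J² = K⁻¹ · (kg·m²·s⁻³·A⁻²) · (kg²·m⁴·s⁻⁴) = kg³·m⁶·s⁻⁷·A⁻²·K⁻¹.
Right side:
  J = kg·m²·s⁻².
  So J² = kg²·m⁴·s⁻⁴.
  Ω = kg·m²·s⁻³·A⁻².
  C = s·A.
  Combining: J²·Ω·A⁻¹·s⁻¹·C·K⁻¹ = (kg²·m⁴·s⁻⁴) · (kg·m²·s⁻³·A⁻²) · A⁻¹ · s⁻¹ · (s·A) · K⁻¹ = kg³·m⁶·s⁻⁷·A⁻²·K⁻¹.
Both reduce to kg³·m⁶·s⁻⁷·A⁻²·K⁻¹.

Yes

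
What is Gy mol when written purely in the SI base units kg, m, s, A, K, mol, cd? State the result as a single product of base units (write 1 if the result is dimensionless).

Gy = m²·s⁻².
Combining: Gy·mol = (m²·s⁻²) · mol = m²·s⁻²·mol.

m²·s⁻²·mol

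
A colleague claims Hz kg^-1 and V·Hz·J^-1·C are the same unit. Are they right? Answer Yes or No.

Left side:
  Hz = 1/s = s⁻¹ (frequency is cycles per second).
  Combining: Hz·kg⁻¹ = s⁻¹ · kg⁻¹ = kg⁻¹·s⁻¹.
Right side:
  V = W/A (potential = power per current),
      = kg·m²·s⁻³·A⁻¹.
  Hz = 1/s = s⁻¹ (frequency is cycles per second).
  J = N·m (work = force × distance),
      = kg·m²·s⁻².
  So J⁻¹ = kg⁻¹·m⁻²·s².
  C = A·s = s·A (charge = current × time).
  Combining: V·Hz·J⁻¹·C = (kg·m²·s⁻³·A⁻¹) · s⁻¹ · (kg⁻¹·m⁻²·s²) · (s·A) = s⁻¹.
Left is kg⁻¹·s⁻¹; right is s⁻¹ — different.

No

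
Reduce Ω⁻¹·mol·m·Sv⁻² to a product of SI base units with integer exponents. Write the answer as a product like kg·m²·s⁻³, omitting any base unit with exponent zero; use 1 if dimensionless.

Ω = V/A (resistance = voltage per current),
    = kg·m²·s⁻³·A⁻².
So Ω⁻¹ = kg⁻¹·m⁻²·s³·A².
Sv = J/kg (equivalent dose = energy per mass),
    = m²·s⁻².
So Sv⁻² = m⁻⁴·s⁴.
Combining: Ω⁻¹·mol·m·Sv⁻² = (kg⁻¹·m⁻²·s³·A²) · mol · m · (m⁻⁴·s⁴) = kg⁻¹·m⁻⁵·s⁷·A²·mol.

kg⁻¹·m⁻⁵·s⁷·A²·mol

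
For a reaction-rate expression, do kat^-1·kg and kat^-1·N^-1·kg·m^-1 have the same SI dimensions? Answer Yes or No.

Left side:
  kat = mol/s = s⁻¹·mol (catalytic activity).
  So kat⁻¹ = s·mol⁻¹.
  Combining: kat⁻¹·kg = (s·mol⁻¹) · kg = kg·s·mol⁻¹.
Right side:
  kat = s⁻¹·mol.
  So kat⁻¹ = s·mol⁻¹.
  N = kg·m·s⁻².
  So N⁻¹ = kg⁻¹·m⁻¹·s².
  Combining: kat⁻¹·N⁻¹·kg·m⁻¹ = (s·mol⁻¹) · (kg⁻¹·m⁻¹·s²) · kg · m⁻¹ = m⁻²·s³·mol⁻¹.
Left is kg·s·mol⁻¹; right is m⁻²·s³·mol⁻¹ — different.

No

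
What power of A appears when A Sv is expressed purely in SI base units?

1

Sv = J/kg (equivalent dose = energy per mass),
    = m²·s⁻².
Combining: A·Sv = A · (m²·s⁻²) = m²·s⁻²·A.
The exponent of A is 1.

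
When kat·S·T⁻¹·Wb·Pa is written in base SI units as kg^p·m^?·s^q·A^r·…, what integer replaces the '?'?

-1

kat = mol/s = s⁻¹·mol (catalytic activity).
S = 1/Ω (conductance is reciprocal resistance),
    = kg⁻¹·m⁻²·s³·A².
T = Wb/m² (flux density = flux per area),
    = kg·s⁻²·A⁻¹.
So T⁻¹ = kg⁻¹·s²·A.
Wb = V·s (flux: a volt is a weber per second),
    = kg·m²·s⁻²·A⁻¹.
Pa = N/m² (pressure = force per area),
    = kg·m⁻¹·s⁻².
Combining: kat·S·T⁻¹·Wb·Pa = (s⁻¹·mol) · (kg⁻¹·m⁻²·s³·A²) · (kg⁻¹·s²·A) · (kg·m²·s⁻²·A⁻¹) · (kg·m⁻¹·s⁻²) = m⁻¹·A²·mol.
The exponent of m is -1.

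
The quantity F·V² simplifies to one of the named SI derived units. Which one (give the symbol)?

J

F = C/V (capacitance = charge per voltage),
    = A·s/(kg·m²·s⁻³·A⁻¹) (substituting C and V),
    = kg⁻¹·m⁻²·s⁴·A².
V = W/A (potential = power per current),
    = kg·m²·s⁻³·A⁻¹.
So V² = kg²·m⁴·s⁻⁶·A⁻².
Combining: F·V² = (kg⁻¹·m⁻²·s⁴·A²) · (kg²·m⁴·s⁻⁶·A⁻²) = kg·m²·s⁻².
kg·m²·s⁻² is the base-SI form of the joule.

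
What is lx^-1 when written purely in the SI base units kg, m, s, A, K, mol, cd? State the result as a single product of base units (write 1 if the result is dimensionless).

m²·cd⁻¹

lx = lm/m² (illuminance = luminous flux per area),
    = m⁻²·cd.
So lx⁻¹ = m²·cd⁻¹.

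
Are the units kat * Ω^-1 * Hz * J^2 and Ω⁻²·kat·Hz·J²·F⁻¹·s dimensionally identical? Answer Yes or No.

Yes

Left side:
  kat = s⁻¹·mol.
  Ω = kg·m²·s⁻³·A⁻².
  So Ω⁻¹ = kg⁻¹·m⁻²·s³·A².
  Hz = s⁻¹.
  J = kg·m²·s⁻².
  So J² = kg²·m⁴·s⁻⁴.
  Combining: kat·Ω⁻¹·Hz·J² = (s⁻¹·mol) · (kg⁻¹·m⁻²·s³·A²) · s⁻¹ · (kg²·m⁴·s⁻⁴) = kg·m²·s⁻³·A²·mol.
Right side:
  Ω = V/A (resistance = voltage per current),
      = kg·m²·s⁻³·A⁻².
  So Ω⁻² = kg⁻²·m⁻⁴·s⁶·A⁴.
  kat = mol/s = s⁻¹·mol (catalytic activity).
  Hz = 1/s = s⁻¹ (frequency is cycles per second).
  J = N·m (work = force × distance),
      = kg·m²·s⁻².
  So J² = kg²·m⁴·s⁻⁴.
  F = C/V (capacitance = charge per voltage),
      = A·s/(kg·m²·s⁻³·A⁻¹) (substituting C and V),
      = kg⁻¹·m⁻²·s⁴·A².
  So F⁻¹ = kg·m²·s⁻⁴·A⁻².
  Combining: Ω⁻²·kat·Hz·J²·F⁻¹·s = (kg⁻²·m⁻⁴·s⁶·A⁴) · (s⁻¹·mol) · s⁻¹ · (kg²·m⁴·s⁻⁴) · (kg·m²·s⁻⁴·A⁻²) · s = kg·m²·s⁻³·A²·mol.
Both reduce to kg·m²·s⁻³·A²·mol.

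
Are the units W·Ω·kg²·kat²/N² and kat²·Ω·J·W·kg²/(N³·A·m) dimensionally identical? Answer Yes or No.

Left side:
  N = kg·m/s² = kg·m·s⁻² (force = mass × acceleration).
  So N⁻² = kg⁻²·m⁻²·s⁴.
  W = J/s (power = energy per time),
      = kg·m²·s⁻³.
  Ω = V/A (resistance = voltage per current),
      = kg·m²·s⁻³·A⁻².
  kat = mol/s = s⁻¹·mol (catalytic activity).
  So kat² = s⁻²·mol².
  Combining: N⁻²·W·Ω·kg²·kat² = (kg⁻²·m⁻²·s⁴) · (kg·m²·s⁻³) · (kg·m²·s⁻³·A⁻²) · kg² · (s⁻²·mol²) = kg²·m²·s⁻⁴·A⁻²·mol².
Right side:
  N = kg·m/s² = kg·m·s⁻² (force = mass × acceleration).
  So N⁻³ = kg⁻³·m⁻³·s⁶.
  kat = mol/s = s⁻¹·mol (catalytic activity).
  So kat² = s⁻²·mol².
  Ω = V/A (resistance = voltage per current),
      = kg·m²·s⁻³·A⁻².
  J = N·m (work = force × distance),
      = kg·m²·s⁻².
  W = J/s (power = energy per time),
      = kg·m²·s⁻³.
  Combining: N⁻³·A⁻¹·kat²·Ω·J·W·m⁻¹·kg² = (kg⁻³·m⁻³·s⁶) · A⁻¹ · (s⁻²·mol²) · (kg·m²·s⁻³·A⁻²) · (kg·m²·s⁻²) · (kg·m²·s⁻³) · m⁻¹ · kg² = kg²·m²·s⁻⁴·A⁻³·mol².
Left is kg²·m²·s⁻⁴·A⁻²·mol²; right is kg²·m²·s⁻⁴·A⁻³·mol² — different.

No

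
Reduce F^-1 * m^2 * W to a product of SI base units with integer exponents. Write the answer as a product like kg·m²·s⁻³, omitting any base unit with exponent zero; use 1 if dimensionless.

F = C/V (capacitance = charge per voltage),
    = A·s/(kg·m²·s⁻³·A⁻¹) (substituting C and V),
    = kg⁻¹·m⁻²·s⁴·A².
So F⁻¹ = kg·m²·s⁻⁴·A⁻².
W = J/s (power = energy per time),
    = kg·m²·s⁻³.
Combining: F⁻¹·m²·W = (kg·m²·s⁻⁴·A⁻²) · m² · (kg·m²·s⁻³) = kg²·m⁶·s⁻⁷·A⁻².

kg²·m⁶·s⁻⁷·A⁻²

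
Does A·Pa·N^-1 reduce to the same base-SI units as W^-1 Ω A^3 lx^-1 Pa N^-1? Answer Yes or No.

Left side:
  Pa = kg·m⁻¹·s⁻².
  N = kg·m·s⁻².
  So N⁻¹ = kg⁻¹·m⁻¹·s².
  Combining: A·Pa·N⁻¹ = A · (kg·m⁻¹·s⁻²) · (kg⁻¹·m⁻¹·s²) = m⁻²·A.
Right side:
  W = J/s (power = energy per time),
      = kg·m²·s⁻³.
  So W⁻¹ = kg⁻¹·m⁻²·s³.
  Ω = V/A (resistance = voltage per current),
      = kg·m²·s⁻³·A⁻².
  lx = lm/m² (illuminance = luminous flux per area),
      = m⁻²·cd.
  So lx⁻¹ = m²·cd⁻¹.
  Pa = N/m² (pressure = force per area),
      = kg·m⁻¹·s⁻².
  N = kg·m/s² = kg·m·s⁻² (force = mass × acceleration).
  So N⁻¹ = kg⁻¹·m⁻¹·s².
  Combining: W⁻¹·Ω·A³·lx⁻¹·Pa·N⁻¹ = (kg⁻¹·m⁻²·s³) · (kg·m²·s⁻³·A⁻²) · A³ · (m²·cd⁻¹) · (kg·m⁻¹·s⁻²) · (kg⁻¹·m⁻¹·s²) = A·cd⁻¹.
Left is m⁻²·A; right is A·cd⁻¹ — different.

No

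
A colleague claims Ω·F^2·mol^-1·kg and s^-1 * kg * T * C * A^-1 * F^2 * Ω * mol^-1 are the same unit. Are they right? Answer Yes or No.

Left side:
  Ω = kg·m²·s⁻³·A⁻².
  F = kg⁻¹·m⁻²·s⁴·A².
  So F² = kg⁻²·m⁻⁴·s⁸·A⁴.
  Combining: Ω·F²·mol⁻¹·kg = (kg·m²·s⁻³·A⁻²) · (kg⁻²·m⁻⁴·s⁸·A⁴) · mol⁻¹ · kg = m⁻²·s⁵·A²·mol⁻¹.
Right side:
  T = kg·s⁻²·A⁻¹.
  C = s·A.
  F = kg⁻¹·m⁻²·s⁴·A².
  So F² = kg⁻²·m⁻⁴·s⁸·A⁴.
  Ω = kg·m²·s⁻³·A⁻².
  Combining: s⁻¹·kg·T·C·A⁻¹·F²·Ω·mol⁻¹ = s⁻¹ · kg · (kg·s⁻²·A⁻¹) · (s·A) · A⁻¹ · (kg⁻²·m⁻⁴·s⁸·A⁴) · (kg·m²·s⁻³·A⁻²) · mol⁻¹ = kg·m⁻²·s³·A·mol⁻¹.
Left is m⁻²·s⁵·A²·mol⁻¹; right is kg·m⁻²·s³·A·mol⁻¹ — different.

No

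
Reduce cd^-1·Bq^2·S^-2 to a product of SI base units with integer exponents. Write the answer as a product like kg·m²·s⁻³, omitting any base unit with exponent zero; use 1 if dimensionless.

Bq = s⁻¹.
So Bq² = s⁻².
S = kg⁻¹·m⁻²·s³·A².
So S⁻² = kg²·m⁴·s⁻⁶·A⁻⁴.
Combining: cd⁻¹·Bq²·S⁻² = cd⁻¹ · s⁻² · (kg²·m⁴·s⁻⁶·A⁻⁴) = kg²·m⁴·s⁻⁸·A⁻⁴·cd⁻¹.

kg²·m⁴·s⁻⁸·A⁻⁴·cd⁻¹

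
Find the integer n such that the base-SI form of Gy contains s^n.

Gy = J/kg (absorbed dose = energy per mass),
    = m²·s⁻².
The exponent of s is -2.

-2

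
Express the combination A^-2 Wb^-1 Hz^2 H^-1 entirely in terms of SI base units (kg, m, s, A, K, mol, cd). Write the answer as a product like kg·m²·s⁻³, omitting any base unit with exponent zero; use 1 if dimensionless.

Wb = V·s (flux: a volt is a weber per second),
    = kg·m²·s⁻²·A⁻¹.
So Wb⁻¹ = kg⁻¹·m⁻²·s²·A.
Hz = 1/s = s⁻¹ (frequency is cycles per second).
So Hz² = s⁻².
H = Wb/A (inductance = flux per current),
    = kg·m²·s⁻²·A⁻².
So H⁻¹ = kg⁻¹·m⁻²·s²·A².
Combining: A⁻²·Wb⁻¹·Hz²·H⁻¹ = A⁻² · (kg⁻¹·m⁻²·s²·A) · s⁻² · (kg⁻¹·m⁻²·s²·A²) = kg⁻²·m⁻⁴·s²·A.

kg⁻²·m⁻⁴·s²·A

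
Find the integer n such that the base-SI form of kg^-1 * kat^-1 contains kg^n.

kat = mol/s = s⁻¹·mol (catalytic activity).
So kat⁻¹ = s·mol⁻¹.
Combining: kg⁻¹·kat⁻¹ = kg⁻¹ · (s·mol⁻¹) = kg⁻¹·s·mol⁻¹.
The exponent of kg is -1.

-1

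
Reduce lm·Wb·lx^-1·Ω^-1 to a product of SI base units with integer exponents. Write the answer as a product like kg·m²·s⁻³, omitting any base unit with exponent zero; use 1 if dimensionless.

lm = cd.
Wb = kg·m²·s⁻²·A⁻¹.
lx = m⁻²·cd.
So lx⁻¹ = m²·cd⁻¹.
Ω = kg·m²·s⁻³·A⁻².
So Ω⁻¹ = kg⁻¹·m⁻²·s³·A².
Combining: lm·Wb·lx⁻¹·Ω⁻¹ = cd · (kg·m²·s⁻²·A⁻¹) · (m²·cd⁻¹) · (kg⁻¹·m⁻²·s³·A²) = m²·s·A.

m²·s·A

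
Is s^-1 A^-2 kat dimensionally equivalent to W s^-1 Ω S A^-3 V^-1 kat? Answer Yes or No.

Left side:
  kat = s⁻¹·mol.
  Combining: s⁻¹·A⁻²·kat = s⁻¹ · A⁻² · (s⁻¹·mol) = s⁻²·A⁻²·mol.
Right side:
  W = kg·m²·s⁻³.
  Ω = kg·m²·s⁻³·A⁻².
  S = kg⁻¹·m⁻²·s³·A².
  V = kg·m²·s⁻³·A⁻¹.
  So V⁻¹ = kg⁻¹·m⁻²·s³·A.
  kat = s⁻¹·mol.
  Combining: W·s⁻¹·Ω·S·A⁻³·V⁻¹·kat = (kg·m²·s⁻³) · s⁻¹ · (kg·m²·s⁻³·A⁻²) · (kg⁻¹·m⁻²·s³·A²) · A⁻³ · (kg⁻¹·m⁻²·s³·A) · (s⁻¹·mol) = s⁻²·A⁻²·mol.
Both reduce to s⁻²·A⁻²·mol.

Yes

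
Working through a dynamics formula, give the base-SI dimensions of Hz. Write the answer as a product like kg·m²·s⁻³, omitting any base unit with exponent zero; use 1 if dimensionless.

s⁻¹

Hz = s⁻¹.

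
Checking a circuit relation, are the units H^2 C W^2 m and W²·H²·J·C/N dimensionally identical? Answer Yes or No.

Yes

Left side:
  H = Wb/A (inductance = flux per current),
      = kg·m²·s⁻²·A⁻².
  So H² = kg²·m⁴·s⁻⁴·A⁻⁴.
  C = A·s = s·A (charge = current × time).
  W = J/s (power = energy per time),
      = kg·m²·s⁻³.
  So W² = kg²·m⁴·s⁻⁶.
  Combining: H²·C·W²·m = (kg²·m⁴·s⁻⁴·A⁻⁴) · (s·A) · (kg²·m⁴·s⁻⁶) · m = kg⁴·m⁹·s⁻⁹·A⁻³.
Right side:
  W = J/s (power = energy per time),
      = kg·m²·s⁻³.
  So W² = kg²·m⁴·s⁻⁶.
  H = Wb/A (inductance = flux per current),
      = kg·m²·s⁻²·A⁻².
  So H² = kg²·m⁴·s⁻⁴·A⁻⁴.
  J = N·m (work = force × distance),
      = kg·m²·s⁻².
  N = kg·m/s² = kg·m·s⁻² (force = mass × acceleration).
  So N⁻¹ = kg⁻¹·m⁻¹·s².
  C = A·s = s·A (charge = current × time).
  Combining: W²·H²·J·N⁻¹·C = (kg²·m⁴·s⁻⁶) · (kg²·m⁴·s⁻⁴·A⁻⁴) · (kg·m²·s⁻²) · (kg⁻¹·m⁻¹·s²) · (s·A) = kg⁴·m⁹·s⁻⁹·A⁻³.
Both reduce to kg⁴·m⁹·s⁻⁹·A⁻³.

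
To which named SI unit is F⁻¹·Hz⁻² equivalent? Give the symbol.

F = C/V (capacitance = charge per voltage),
    = A·s/(kg·m²·s⁻³·A⁻¹) (substituting C and V),
    = kg⁻¹·m⁻²·s⁴·A².
So F⁻¹ = kg·m²·s⁻⁴·A⁻².
Hz = 1/s = s⁻¹ (frequency is cycles per second).
So Hz⁻² = s².
Combining: F⁻¹·Hz⁻² = (kg·m²·s⁻⁴·A⁻²) · s² = kg·m²·s⁻²·A⁻².
kg·m²·s⁻²·A⁻² is the base-SI form of the henry.

H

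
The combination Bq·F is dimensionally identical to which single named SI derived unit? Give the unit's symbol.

Bq = s⁻¹.
F = kg⁻¹·m⁻²·s⁴·A².
Combining: Bq·F = s⁻¹ · (kg⁻¹·m⁻²·s⁴·A²) = kg⁻¹·m⁻²·s³·A².
kg⁻¹·m⁻²·s³·A² is the base-SI form of the siemens.

S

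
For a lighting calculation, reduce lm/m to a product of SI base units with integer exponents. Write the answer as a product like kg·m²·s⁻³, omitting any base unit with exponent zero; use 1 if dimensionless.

lm = cd.
Combining: m⁻¹·lm = m⁻¹ · cd = m⁻¹·cd.

m⁻¹·cd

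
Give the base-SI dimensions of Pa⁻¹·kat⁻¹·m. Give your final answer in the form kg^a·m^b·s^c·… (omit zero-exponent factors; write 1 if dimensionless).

Pa = N/m² (pressure = force per area),
    = kg·m⁻¹·s⁻².
So Pa⁻¹ = kg⁻¹·m·s².
kat = mol/s = s⁻¹·mol (catalytic activity).
So kat⁻¹ = s·mol⁻¹.
Combining: Pa⁻¹·kat⁻¹·m = (kg⁻¹·m·s²) · (s·mol⁻¹) · m = kg⁻¹·m²·s³·mol⁻¹.

kg⁻¹·m²·s³·mol⁻¹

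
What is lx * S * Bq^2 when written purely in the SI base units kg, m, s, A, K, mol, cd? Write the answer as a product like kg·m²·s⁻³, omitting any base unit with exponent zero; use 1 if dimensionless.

kg⁻¹·m⁻⁴·s·A²·cd

lx = lm/m² (illuminance = luminous flux per area),
    = m⁻²·cd.
S = 1/Ω (conductance is reciprocal resistance),
    = kg⁻¹·m⁻²·s³·A².
Bq = 1/s = s⁻¹ (activity is decays per second).
So Bq² = s⁻².
Combining: lx·S·Bq² = (m⁻²·cd) · (kg⁻¹·m⁻²·s³·A²) · s⁻² = kg⁻¹·m⁻⁴·s·A²·cd.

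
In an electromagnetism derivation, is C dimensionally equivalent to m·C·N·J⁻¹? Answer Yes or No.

Left side:
  C = A·s = s·A (charge = current × time).
Right side:
  C = s·A.
  N = kg·m·s⁻².
  J = kg·m²·s⁻².
  So J⁻¹ = kg⁻¹·m⁻²·s².
  Combining: m·C·N·J⁻¹ = m · (s·A) · (kg·m·s⁻²) · (kg⁻¹·m⁻²·s²) = s·A.
Both reduce to s·A.

Yes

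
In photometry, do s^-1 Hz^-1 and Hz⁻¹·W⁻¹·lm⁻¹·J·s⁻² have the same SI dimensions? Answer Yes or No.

No

Left side:
  Hz = 1/s = s⁻¹ (frequency is cycles per second).
  So Hz⁻¹ = s.
  Combining: s⁻¹·Hz⁻¹ = s⁻¹ · s = 1.
Right side:
  Hz = 1/s = s⁻¹ (frequency is cycles per second).
  So Hz⁻¹ = s.
  W = J/s (power = energy per time),
      = kg·m²·s⁻³.
  So W⁻¹ = kg⁻¹·m⁻²·s³.
  lm = cd·sr = cd (luminous flux; sr is dimensionless).
  So lm⁻¹ = cd⁻¹.
  J = N·m (work = force × distance),
      = kg·m²·s⁻².
  Combining: Hz⁻¹·W⁻¹·lm⁻¹·J·s⁻² = s · (kg⁻¹·m⁻²·s³) · cd⁻¹ · (kg·m²·s⁻²) · s⁻² = cd⁻¹.
Left is 1; right is cd⁻¹ — different.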